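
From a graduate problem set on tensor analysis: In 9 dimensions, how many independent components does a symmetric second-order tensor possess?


A symmetric rank-2 tensor in d dimensions has d(d+1)/2 independent components.
d = 9
d(d+1)/2 = 9 * 10 / 2 = 90 / 2 = 45

45


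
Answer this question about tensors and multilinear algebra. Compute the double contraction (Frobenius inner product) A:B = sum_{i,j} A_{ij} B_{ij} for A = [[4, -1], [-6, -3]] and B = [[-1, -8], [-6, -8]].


A:B = sum over all i,j of A_{ij} * B_{ij}.
Row 1: 4*-1=-4, -1*-8=8 => row sum = 4
Row 2: -6*-6=36, -3*-8=24 => row sum = 60
Total = 4 + 60 = 64

64


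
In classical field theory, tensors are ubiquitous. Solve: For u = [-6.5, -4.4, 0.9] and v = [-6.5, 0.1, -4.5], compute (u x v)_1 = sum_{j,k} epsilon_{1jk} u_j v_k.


(u x v)_1 = sum_{j,k} epsilon_{1jk} u_j v_k. Only permutations of (1,2,3) contribute; the two non-zero terms are:
eps_{123} u_2 v_3 = 1 * -4.4 * -4.5 = 19.8
eps_{132} u_3 v_2 = -1 * 0.9 * 0.1 = -0.09
(u x v)_1 = 19.71

19.71


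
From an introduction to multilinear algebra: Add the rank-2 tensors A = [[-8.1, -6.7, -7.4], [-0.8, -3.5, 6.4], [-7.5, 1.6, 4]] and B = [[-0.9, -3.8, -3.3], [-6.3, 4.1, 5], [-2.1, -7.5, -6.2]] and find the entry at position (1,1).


Tensor addition is component-wise: (A + B)_{ij} = A_{ij} + B_{ij}.
A_{11} = -8.1
B_{11} = -0.9
(A + B)_{11} = -8.1 + -0.9 = -9

-9


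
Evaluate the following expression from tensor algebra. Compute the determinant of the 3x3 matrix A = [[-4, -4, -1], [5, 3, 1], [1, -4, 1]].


Expanding along the first row, det(A) = a11*M_11 - a12*M_12 + a13*M_13, where M_1j is the (1,j) minor.
Minor M_11 = 3*1 - 1*-4 = 7
Minor M_12 = 5*1 - 1*1 = 4
Minor M_13 = 5*-4 - 3*1 = -23
det = -4*(7) - -4*(4) + -1*(-23)
    = -28 - -16 + 23
    = 11

11


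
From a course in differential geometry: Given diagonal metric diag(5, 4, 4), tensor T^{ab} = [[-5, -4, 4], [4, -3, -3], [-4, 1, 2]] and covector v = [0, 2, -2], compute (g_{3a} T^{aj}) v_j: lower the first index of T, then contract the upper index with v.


Step 1: lower the first index. For a diagonal metric, g_{ia} T^{aj} = g_{ii} T^{ij} (no sum on i).
g_{33} = 4
S_3{}^1 = 4 * T^{31} = 4 * -4 = -16
S_3{}^2 = 4 * T^{32} = 4 * 1 = 4
S_3{}^3 = 4 * T^{33} = 4 * 2 = 8
Step 2: contract S_3{}^j with v_j.
S_3{}^1 * v_1 = -16 * 0 = 0
S_3{}^2 * v_2 = 4 * 2 = 8
S_3{}^3 * v_3 = 8 * -2 = -16
Result = 0 + 8 + -16 = -8

-8


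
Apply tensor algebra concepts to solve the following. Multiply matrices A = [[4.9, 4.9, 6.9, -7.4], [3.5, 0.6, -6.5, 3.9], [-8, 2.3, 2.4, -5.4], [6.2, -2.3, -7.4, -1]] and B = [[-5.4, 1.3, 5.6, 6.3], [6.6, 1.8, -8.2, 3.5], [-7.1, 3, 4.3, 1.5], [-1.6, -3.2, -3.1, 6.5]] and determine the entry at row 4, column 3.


(AB)_{ij} = sum_k A_{ik} B_{kj}.
For i=4, j=3:
A_{41} * B_{13} = 6.2 * 5.6 = 34.72
A_{42} * B_{23} = -2.3 * -8.2 = 18.86
A_{43} * B_{33} = -7.4 * 4.3 = -31.82
A_{44} * B_{43} = -1 * -3.1 = 3.1
Sum = 34.72 + 18.86 + -31.82 + 3.1 = 24.86

24.86


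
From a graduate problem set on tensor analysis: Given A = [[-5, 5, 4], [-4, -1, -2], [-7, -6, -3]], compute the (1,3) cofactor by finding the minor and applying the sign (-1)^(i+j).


To find cofactor C_{13}, delete row 1 and column 3.
The resulting 2x2 submatrix is: [[-4, -1], [-7, -6]]
Minor M_{13} = -4*-6 - -1*-7
  = 24 - 7 = 17
Sign = (-1)^(1+3) = (-1)^4 = 1
Cofactor C_{13} = 1 * 17 = 17

17


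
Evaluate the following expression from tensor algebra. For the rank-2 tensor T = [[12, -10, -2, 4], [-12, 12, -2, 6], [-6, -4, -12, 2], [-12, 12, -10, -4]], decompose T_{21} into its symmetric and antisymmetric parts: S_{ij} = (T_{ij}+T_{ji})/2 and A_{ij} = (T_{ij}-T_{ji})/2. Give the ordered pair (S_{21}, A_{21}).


T_{21} = -12
T_{12} = -10
S_{21} = (-12 + -10)/2 = -22/2 = -11
A_{21} = (-12 - -10)/2 = -2/2 = -1
Check: S + A = -11 + -1 = -12 = T_{21}.

(-11, -1)


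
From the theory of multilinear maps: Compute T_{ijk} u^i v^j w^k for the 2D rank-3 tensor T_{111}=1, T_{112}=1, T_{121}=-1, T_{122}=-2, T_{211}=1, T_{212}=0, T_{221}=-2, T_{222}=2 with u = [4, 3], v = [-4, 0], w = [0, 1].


S = sum over i,j,k of T_{ijk} u_i v_j w_k. Expanding all 8 terms:
T_{111}*u_1*v_1*w_1 = 1*4*-4*0 = 0  (running total: 0)
T_{112}*u_1*v_1*w_2 = 1*4*-4*1 = -16  (running total: -16)
T_{121}*u_1*v_2*w_1 = -1*4*0*0 = 0  (running total: -16)
T_{122}*u_1*v_2*w_2 = -2*4*0*1 = 0  (running total: -16)
T_{211}*u_2*v_1*w_1 = 1*3*-4*0 = 0  (running total: -16)
T_{212}*u_2*v_1*w_2 = 0*3*-4*1 = 0  (running total: -16)
T_{221}*u_2*v_2*w_1 = -2*3*0*0 = 0  (running total: -16)
T_{222}*u_2*v_2*w_2 = 2*3*0*1 = 0  (running total: -16)
S = -16

-16


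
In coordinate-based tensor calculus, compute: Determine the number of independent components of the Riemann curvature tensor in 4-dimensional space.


The Riemann tensor in d dimensions has d^2(d^2 - 1)/12 independent components.
d = 4, so d^2 = 16
d^2 - 1 = 15
d^2(d^2 - 1) = 16 * 15 = 240
Divide by 12: 240 / 12 = 20

20


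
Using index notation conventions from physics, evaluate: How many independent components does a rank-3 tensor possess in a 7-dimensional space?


The number of components of a rank-r tensor in d dimensions is d^r.
Here d = 7 and r = 3.
7^3 = 343

343


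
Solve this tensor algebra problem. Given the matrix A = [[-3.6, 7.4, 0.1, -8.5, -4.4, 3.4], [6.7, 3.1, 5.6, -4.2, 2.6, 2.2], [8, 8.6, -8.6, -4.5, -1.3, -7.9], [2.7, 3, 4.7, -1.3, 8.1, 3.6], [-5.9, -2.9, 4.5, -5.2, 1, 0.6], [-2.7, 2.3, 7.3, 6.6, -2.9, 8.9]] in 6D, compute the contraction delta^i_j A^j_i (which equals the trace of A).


The contraction (trace) of a rank-2 tensor is the sum of its diagonal elements.
Diagonal entries: A[1,1] = -3.6, A[2,2] = 3.1, A[3,3] = -8.6, A[4,4] = -1.3, A[5,5] = 1, A[6,6] = 8.9
Tr(A) = -3.6 + 3.1 + -8.6 + -1.3 + 1 + 8.9 = -0.5

-0.5


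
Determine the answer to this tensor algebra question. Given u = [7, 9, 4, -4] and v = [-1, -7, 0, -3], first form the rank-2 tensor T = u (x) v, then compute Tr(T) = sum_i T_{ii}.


The outer product gives T_{ij} = u_i v_j.
The trace (contraction) is Tr(T) = sum_i T_{ii} = sum_i u_i v_i.
Diagonal entries:
T_{11} = u_1 * v_1 = 7 * -1 = -7
T_{22} = u_2 * v_2 = 9 * -7 = -63
T_{33} = u_3 * v_3 = 4 * 0 = 0
T_{44} = u_4 * v_4 = -4 * -3 = 12
Tr(T) = -7 + -63 + 0 + 12 = -58

-58


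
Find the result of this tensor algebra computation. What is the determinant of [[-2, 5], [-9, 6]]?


For a 2x2 matrix [[a, b], [c, d]], det = a*d - b*c.
a = -2, b = 5, c = -9, d = 6
a*d = -2 * 6 = -12
b*c = 5 * -9 = -45
det = -12 - -45 = 33

33


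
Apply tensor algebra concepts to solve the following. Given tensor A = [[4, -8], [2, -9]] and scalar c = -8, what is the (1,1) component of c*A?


Scalar multiplication: (cA)_{ij} = c * A_{ij}.
c = -8
A_{11} = 4
(cA)_{11} = -8 * 4 = -32

-32


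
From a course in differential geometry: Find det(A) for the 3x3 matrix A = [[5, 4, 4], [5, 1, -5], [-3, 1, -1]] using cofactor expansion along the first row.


Expanding along the first row, det(A) = a11*M_11 - a12*M_12 + a13*M_13, where M_1j is the (1,j) minor.
Minor M_11 = 1*-1 - -5*1 = 4
Minor M_12 = 5*-1 - -5*-3 = -20
Minor M_13 = 5*1 - 1*-3 = 8
det = 5*(4) - 4*(-20) + 4*(8)
    = 20 - -80 + 32
    = 132

132


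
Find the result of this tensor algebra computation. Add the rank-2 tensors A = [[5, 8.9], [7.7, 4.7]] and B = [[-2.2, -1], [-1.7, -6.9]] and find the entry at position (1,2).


Tensor addition is component-wise: (A + B)_{ij} = A_{ij} + B_{ij}.
A_{12} = 8.9
B_{12} = -1
(A + B)_{12} = 8.9 + -1 = 7.9

7.9


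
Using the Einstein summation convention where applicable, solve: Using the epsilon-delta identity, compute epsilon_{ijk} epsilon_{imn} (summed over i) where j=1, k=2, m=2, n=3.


Using the identity: epsilon_{ijk} epsilon_{imn} = delta_{jm} delta_{kn} - delta_{jn} delta_{km}.
delta_{12} = 0
delta_{23} = 0
delta_{13} = 0
delta_{22} = 1
Result = 0 * 0 - 0 * 1 = 0 - 0 = 0

0


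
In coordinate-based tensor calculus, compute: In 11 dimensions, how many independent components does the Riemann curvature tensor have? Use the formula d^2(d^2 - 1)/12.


The Riemann tensor in d dimensions has d^2(d^2 - 1)/12 independent components.
d = 11, so d^2 = 121
d^2 - 1 = 120
d^2(d^2 - 1) = 121 * 120 = 14520
Divide by 12: 14520 / 12 = 1210

1210


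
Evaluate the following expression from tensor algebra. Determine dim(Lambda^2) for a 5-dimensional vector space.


The dimension of the space of p-forms on an n-dimensional space is C(n, p).
n = 5, p = 2
C(5, 2) = 5! / (2! * 3!) = 10

10


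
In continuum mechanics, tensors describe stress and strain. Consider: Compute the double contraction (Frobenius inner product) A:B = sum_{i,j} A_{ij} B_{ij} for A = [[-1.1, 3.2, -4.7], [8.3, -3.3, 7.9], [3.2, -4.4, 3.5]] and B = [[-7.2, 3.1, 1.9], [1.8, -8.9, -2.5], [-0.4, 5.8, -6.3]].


A:B = sum over all i,j of A_{ij} * B_{ij}.
Row 1: -1.1*-7.2=7.92, 3.2*3.1=9.92, -4.7*1.9=-8.93 => row sum = 8.91
Row 2: 8.3*1.8=14.94, -3.3*-8.9=29.37, 7.9*-2.5=-19.75 => row sum = 24.56
Row 3: 3.2*-0.4=-1.28, -4.4*5.8=-25.52, 3.5*-6.3=-22.05 => row sum = -48.85
Total = 8.91 + 24.56 + -48.85 = -15.38

-15.38


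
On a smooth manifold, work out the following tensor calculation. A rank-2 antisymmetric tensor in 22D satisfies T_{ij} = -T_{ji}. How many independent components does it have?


An antisymmetric rank-2 tensor satisfies A_{ij} = -A_{ji}, so diagonal entries are zero.
The independent components are the upper-triangular entries: C(n, 2) = n(n-1)/2.
n = 22
C(22, 2) = 22 * 21 / 2 = 462 / 2 = 231

231


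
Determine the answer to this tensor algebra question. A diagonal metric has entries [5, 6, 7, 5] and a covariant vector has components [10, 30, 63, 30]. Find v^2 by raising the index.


To raise an index with a diagonal metric: v^i = v_i / g_{ii}.
For index 2: v_2 = 30, g_{22} = 6
v^2 = 30 / 6 = 5

5


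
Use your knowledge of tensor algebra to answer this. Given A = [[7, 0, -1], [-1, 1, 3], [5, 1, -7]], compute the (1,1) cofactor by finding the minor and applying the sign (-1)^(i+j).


To find cofactor C_{11}, delete row 1 and column 1.
The resulting 2x2 submatrix is: [[1, 3], [1, -7]]
Minor M_{11} = 1*-7 - 3*1
  = -7 - 3 = -10
Sign = (-1)^(1+1) = (-1)^2 = 1
Cofactor C_{11} = 1 * -10 = -10

-10


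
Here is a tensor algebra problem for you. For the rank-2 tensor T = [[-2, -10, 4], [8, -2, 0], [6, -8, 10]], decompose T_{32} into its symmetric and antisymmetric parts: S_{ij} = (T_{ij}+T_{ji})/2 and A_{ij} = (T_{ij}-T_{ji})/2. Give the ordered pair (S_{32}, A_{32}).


T_{32} = -8
T_{23} = 0
S_{32} = (-8 + 0)/2 = -8/2 = -4
A_{32} = (-8 - 0)/2 = -8/2 = -4
Check: S + A = -4 + -4 = -8 = T_{32}.

(-4, -4)


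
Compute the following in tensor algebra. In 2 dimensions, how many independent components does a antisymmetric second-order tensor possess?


A antisymmetric rank-2 tensor in d dimensions has d(d-1)/2 independent components.
d = 2
d(d-1)/2 = 2 * 1 / 2 = 2 / 2 = 1

1


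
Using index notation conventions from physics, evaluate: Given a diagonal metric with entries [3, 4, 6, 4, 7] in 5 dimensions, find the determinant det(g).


For a diagonal metric, the determinant is the product of diagonal entries.
Diagonal entries: 3, 4, 6, 4, 7
det(g) = 3 * 4 * 6 * 4 * 7 = 2016

2016


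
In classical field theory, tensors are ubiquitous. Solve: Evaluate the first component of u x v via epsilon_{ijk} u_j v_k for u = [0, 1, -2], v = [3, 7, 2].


(u x v)_1 = sum_{j,k} epsilon_{1jk} u_j v_k. Only permutations of (1,2,3) contribute; the two non-zero terms are:
eps_{123} u_2 v_3 = 1 * 1 * 2 = 2
eps_{132} u_3 v_2 = -1 * -2 * 7 = 14
(u x v)_1 = 16

16


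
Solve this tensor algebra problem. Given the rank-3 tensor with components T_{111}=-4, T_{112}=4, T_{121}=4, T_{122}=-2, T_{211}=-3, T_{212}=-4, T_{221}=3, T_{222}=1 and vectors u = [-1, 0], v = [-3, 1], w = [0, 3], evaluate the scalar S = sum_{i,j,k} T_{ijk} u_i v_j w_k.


S = sum over i,j,k of T_{ijk} u_i v_j w_k. Expanding all 8 terms:
T_{111}*u_1*v_1*w_1 = -4*-1*-3*0 = 0  (running total: 0)
T_{112}*u_1*v_1*w_2 = 4*-1*-3*3 = 36  (running total: 36)
T_{121}*u_1*v_2*w_1 = 4*-1*1*0 = 0  (running total: 36)
T_{122}*u_1*v_2*w_2 = -2*-1*1*3 = 6  (running total: 42)
T_{211}*u_2*v_1*w_1 = -3*0*-3*0 = 0  (running total: 42)
T_{212}*u_2*v_1*w_2 = -4*0*-3*3 = 0  (running total: 42)
T_{221}*u_2*v_2*w_1 = 3*0*1*0 = 0  (running total: 42)
T_{222}*u_2*v_2*w_2 = 1*0*1*3 = 0  (running total: 42)
S = 42

42


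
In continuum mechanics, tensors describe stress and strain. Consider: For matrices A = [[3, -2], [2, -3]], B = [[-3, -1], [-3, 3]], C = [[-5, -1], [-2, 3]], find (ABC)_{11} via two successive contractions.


(ABC)_{11} = sum_m (AB)_{1m} C_{m1}. First compute row 1 of AB.
(AB)_{11} = 3*-3 + -2*-3 = -3
(AB)_{12} = 3*-1 + -2*3 = -9
Now contract with column 1 of C:
(AB)_{11} * C_{11} = -3 * -5 = 15
(AB)_{12} * C_{21} = -9 * -2 = 18
(ABC)_{11} = 15 + 18 = 33

33


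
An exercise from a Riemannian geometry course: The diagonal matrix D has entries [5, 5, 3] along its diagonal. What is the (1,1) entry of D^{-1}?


For a diagonal matrix, the inverse has entries (D^{-1})_{ii} = 1/d_{ii}.
The diagonal entries are: d_{11} = 5, d_{22} = 5, d_{33} = 3
We need (D^{-1})_{11} = 1/d_{11} = 1/5 = 1/5

1/5


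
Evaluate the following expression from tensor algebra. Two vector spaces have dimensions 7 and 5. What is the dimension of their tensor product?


The dimension of a tensor product is the product of dimensions.
dim(V) = 7, dim(W) = 5
dim(V (x) W) = 7 * 5 = 35

35


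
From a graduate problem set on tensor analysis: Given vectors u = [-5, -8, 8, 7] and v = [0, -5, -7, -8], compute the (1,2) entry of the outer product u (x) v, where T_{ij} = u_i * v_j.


The outer product entry T_{ij} = u_i * v_j.
We need i=1, j=2.
u_1 = -5, v_2 = -5
T_{1,2} = -5 * -5 = 25

25


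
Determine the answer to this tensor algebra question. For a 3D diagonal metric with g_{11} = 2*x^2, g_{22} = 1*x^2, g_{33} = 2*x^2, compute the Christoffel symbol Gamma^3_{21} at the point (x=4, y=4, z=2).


For a diagonal metric, Gamma^k_{ij} = (1/2) g^{kk} (dg_{ik}/dx_j + dg_{jk}/dx_i - dg_{ij}/dx_k).
The metric is diagonal, so g_{ab} = 0 for a != b.
At the given point: g_{11} = 32, g_{22} = 16, g_{33} = 32
g^{33} = 1/32
dg_{23}/dx_1 = 0 (off-diagonal)
dg_{13}/dx_2 = 0 (off-diagonal)
dg_{21}/dx_3 = 0 (off-diagonal)
Numerator = 0 + 0 - 0 = 0
Gamma^3_{21} = 0 / (2 * 32) = 0

0


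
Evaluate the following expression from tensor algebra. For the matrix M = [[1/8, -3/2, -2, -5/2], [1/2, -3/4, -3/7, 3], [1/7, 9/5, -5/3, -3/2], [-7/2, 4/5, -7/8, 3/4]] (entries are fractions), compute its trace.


The trace is the sum of diagonal entries.
Diagonal: M[1,1] = 1/8, M[2,2] = -3/4, M[3,3] = -5/3, M[4,4] = 3/4
Tr(M) = 1/8 + -3/4 + -5/3 + 3/4
Computing step by step:
After adding M[1,1]: 1/8
After adding M[2,2]: -5/8
After adding M[3,3]: -55/24
After adding M[4,4]: -37/24
Tr(M) = -37/24

-37/24


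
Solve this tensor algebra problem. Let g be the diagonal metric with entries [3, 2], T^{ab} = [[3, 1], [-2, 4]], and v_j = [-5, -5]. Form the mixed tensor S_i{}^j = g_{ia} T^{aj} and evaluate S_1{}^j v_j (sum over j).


Step 1: lower the first index. For a diagonal metric, g_{ia} T^{aj} = g_{ii} T^{ij} (no sum on i).
g_{11} = 3
S_1{}^1 = 3 * T^{11} = 3 * 3 = 9
S_1{}^2 = 3 * T^{12} = 3 * 1 = 3
Step 2: contract S_1{}^j with v_j.
S_1{}^1 * v_1 = 9 * -5 = -45
S_1{}^2 * v_2 = 3 * -5 = -15
Result = -45 + -15 = -60

-60


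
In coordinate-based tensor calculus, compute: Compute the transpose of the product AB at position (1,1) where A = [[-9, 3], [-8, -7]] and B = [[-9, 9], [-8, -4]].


(AB)^T_{ij} = (AB)_{ji} = sum_k A_{jk} B_{ki}.
For i=1, j=1 we need (AB)_{11}:
A_{11} * B_{11} = -9 * -9 = 81
A_{12} * B_{21} = 3 * -8 = -24
Sum = 81 + -24 = 57

57


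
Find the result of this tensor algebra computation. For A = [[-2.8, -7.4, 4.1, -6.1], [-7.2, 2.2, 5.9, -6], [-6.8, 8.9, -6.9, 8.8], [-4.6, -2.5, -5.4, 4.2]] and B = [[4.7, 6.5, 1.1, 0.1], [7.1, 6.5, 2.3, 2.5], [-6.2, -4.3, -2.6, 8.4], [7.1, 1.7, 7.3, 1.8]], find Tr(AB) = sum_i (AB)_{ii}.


Tr(AB) = sum_i (AB)_{ii} where (AB)_{ii} = sum_k A_{ik} B_{ki}.
(AB)_{11} = -2.8*4.7 + -7.4*7.1 + 4.1*-6.2 + -6.1*7.1 = -134.43
(AB)_{22} = -7.2*6.5 + 2.2*6.5 + 5.9*-4.3 + -6*1.7 = -68.07
(AB)_{33} = -6.8*1.1 + 8.9*2.3 + -6.9*-2.6 + 8.8*7.3 = 95.17
(AB)_{44} = -4.6*0.1 + -2.5*2.5 + -5.4*8.4 + 4.2*1.8 = -44.51
Tr(AB) = -134.43 + -68.07 + 95.17 + -44.51 = -151.84

-151.84


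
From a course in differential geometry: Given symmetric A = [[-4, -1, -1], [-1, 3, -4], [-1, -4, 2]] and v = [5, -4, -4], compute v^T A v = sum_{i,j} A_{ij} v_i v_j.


First compute Av:
(Av)_1 = -4*5 + -1*-4 + -1*-4 = -12
(Av)_2 = -1*5 + 3*-4 + -4*-4 = -1
(Av)_3 = -1*5 + -4*-4 + 2*-4 = 3
Av = [-12, -1, 3]
Then v^T (Av) = 5*-12 + -4*-1 + -4*3
= -60 + 4 + -12 = -68

-68


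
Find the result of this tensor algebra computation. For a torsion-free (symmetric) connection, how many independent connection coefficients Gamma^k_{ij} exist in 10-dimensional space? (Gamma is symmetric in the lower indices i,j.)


Christoffel symbols Gamma^k_{ij} are symmetric in i,j, so there are d * d(d+1)/2 independent symbols.
d = 10
d(d+1)/2 = 10 * 11 / 2 = 55
Total = 10 * 55 = 550

550


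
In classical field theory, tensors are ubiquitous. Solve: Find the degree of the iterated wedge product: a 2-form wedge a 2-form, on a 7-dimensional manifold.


The degree of a wedge product is the sum of the degrees of the individual forms.
Degrees: 2, 2
Total degree = 2 + 2 = 4

4


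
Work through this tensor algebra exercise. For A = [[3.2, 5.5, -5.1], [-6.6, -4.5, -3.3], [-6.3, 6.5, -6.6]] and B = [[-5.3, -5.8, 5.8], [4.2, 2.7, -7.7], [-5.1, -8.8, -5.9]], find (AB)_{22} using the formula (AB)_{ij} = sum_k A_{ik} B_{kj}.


(AB)_{ij} = sum_k A_{ik} B_{kj}.
For i=2, j=2:
A_{21} * B_{12} = -6.6 * -5.8 = 38.28
A_{22} * B_{22} = -4.5 * 2.7 = -12.15
A_{23} * B_{32} = -3.3 * -8.8 = 29.04
Sum = 38.28 + -12.15 + 29.04 = 55.17

55.17


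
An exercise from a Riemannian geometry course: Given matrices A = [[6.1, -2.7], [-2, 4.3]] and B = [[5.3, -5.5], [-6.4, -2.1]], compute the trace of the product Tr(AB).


Tr(AB) = sum_i (AB)_{ii} where (AB)_{ii} = sum_k A_{ik} B_{ki}.
(AB)_{11} = 6.1*5.3 + -2.7*-6.4 = 49.61
(AB)_{22} = -2*-5.5 + 4.3*-2.1 = 1.97
Tr(AB) = 49.61 + 1.97 = 51.58

51.58


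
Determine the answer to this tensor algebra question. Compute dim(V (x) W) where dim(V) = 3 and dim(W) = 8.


The dimension of a tensor product is the product of dimensions.
dim(V) = 3, dim(W) = 8
dim(V (x) W) = 3 * 8 = 24

24


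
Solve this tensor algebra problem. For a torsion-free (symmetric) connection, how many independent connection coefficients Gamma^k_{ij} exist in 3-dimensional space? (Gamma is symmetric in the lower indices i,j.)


Christoffel symbols Gamma^k_{ij} are symmetric in i,j, so there are d * d(d+1)/2 independent symbols.
d = 3
d(d+1)/2 = 3 * 4 / 2 = 6
Total = 3 * 6 = 18

18


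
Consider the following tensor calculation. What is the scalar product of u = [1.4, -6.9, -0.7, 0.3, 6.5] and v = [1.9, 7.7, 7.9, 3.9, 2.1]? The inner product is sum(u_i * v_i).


The inner product u . v = sum of u_i * v_i.
Term-by-term: 1.4 * 1.9, -6.9 * 7.7, -0.7 * 7.9, 0.3 * 3.9, 6.5 * 2.1
Products: 2.66, -53.13, -5.53, 1.17, 13.65
Sum = 2.66 + -53.13 + -5.53 + 1.17 + 13.65 = -41.18

-41.18


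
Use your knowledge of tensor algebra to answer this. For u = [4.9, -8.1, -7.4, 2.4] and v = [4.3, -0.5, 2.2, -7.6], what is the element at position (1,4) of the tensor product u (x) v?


The outer product entry T_{ij} = u_i * v_j.
We need i=1, j=4.
u_1 = 4.9, v_4 = -7.6
T_{1,4} = 4.9 * -7.6 = -37.24

-37.24


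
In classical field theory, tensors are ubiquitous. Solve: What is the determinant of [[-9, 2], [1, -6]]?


For a 2x2 matrix [[a, b], [c, d]], det = a*d - b*c.
a = -9, b = 2, c = 1, d = -6
a*d = -9 * -6 = 54
b*c = 2 * 1 = 2
det = 54 - 2 = 52

52


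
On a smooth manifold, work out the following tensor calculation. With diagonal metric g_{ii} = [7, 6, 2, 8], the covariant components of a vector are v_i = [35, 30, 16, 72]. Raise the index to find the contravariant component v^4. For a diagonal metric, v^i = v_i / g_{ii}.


To raise an index with a diagonal metric: v^i = v_i / g_{ii}.
For index 4: v_4 = 72, g_{44} = 8
v^4 = 72 / 8 = 9

9


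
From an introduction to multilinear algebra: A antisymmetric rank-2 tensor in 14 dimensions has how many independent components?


A antisymmetric rank-2 tensor in d dimensions has d(d-1)/2 independent components.
d = 14
d(d-1)/2 = 14 * 13 / 2 = 182 / 2 = 91

91


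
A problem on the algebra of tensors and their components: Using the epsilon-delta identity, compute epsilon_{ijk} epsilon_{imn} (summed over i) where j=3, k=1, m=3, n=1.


Using the identity: epsilon_{ijk} epsilon_{imn} = delta_{jm} delta_{kn} - delta_{jn} delta_{km}.
delta_{33} = 1
delta_{11} = 1
delta_{31} = 0
delta_{13} = 0
Result = 1 * 1 - 0 * 0 = 1 - 0 = 1

1


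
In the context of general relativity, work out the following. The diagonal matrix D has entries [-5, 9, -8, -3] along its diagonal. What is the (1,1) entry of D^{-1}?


For a diagonal matrix, the inverse has entries (D^{-1})_{ii} = 1/d_{ii}.
The diagonal entries are: d_{11} = -5, d_{22} = 9, d_{33} = -8, d_{44} = -3
We need (D^{-1})_{11} = 1/d_{11} = 1/-5 = -1/5

-1/5


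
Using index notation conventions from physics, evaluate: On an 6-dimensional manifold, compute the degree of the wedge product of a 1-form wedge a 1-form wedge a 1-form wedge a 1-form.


The degree of a wedge product is the sum of the degrees of the individual forms.
Degrees: 1, 1, 1, 1
Total degree = 1 + 1 + 1 + 1 = 4

4


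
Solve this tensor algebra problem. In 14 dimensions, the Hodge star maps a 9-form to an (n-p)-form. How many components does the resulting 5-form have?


The Hodge dual of a p-form on an n-dimensional manifold is an (n-p)-form.
n = 14, p = 9, so dual degree = 14 - 9 = 5
The number of components is C(n, n-p) = C(14, 5) = 2002

2002


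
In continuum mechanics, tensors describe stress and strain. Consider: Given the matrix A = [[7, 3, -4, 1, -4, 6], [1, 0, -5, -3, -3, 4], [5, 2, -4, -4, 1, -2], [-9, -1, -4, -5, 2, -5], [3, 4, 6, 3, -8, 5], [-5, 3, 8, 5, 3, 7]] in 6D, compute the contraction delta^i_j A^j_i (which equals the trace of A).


The contraction (trace) of a rank-2 tensor is the sum of its diagonal elements.
Diagonal entries: A[1,1] = 7, A[2,2] = 0, A[3,3] = -4, A[4,4] = -5, A[5,5] = -8, A[6,6] = 7
Tr(A) = 7 + 0 + -4 + -5 + -8 + 7 = -3

-3


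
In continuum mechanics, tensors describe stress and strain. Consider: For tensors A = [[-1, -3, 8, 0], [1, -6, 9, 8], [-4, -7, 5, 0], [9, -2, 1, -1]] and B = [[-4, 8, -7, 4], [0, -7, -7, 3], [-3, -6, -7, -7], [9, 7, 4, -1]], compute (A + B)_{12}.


Tensor addition is component-wise: (A + B)_{ij} = A_{ij} + B_{ij}.
A_{12} = -3
B_{12} = 8
(A + B)_{12} = -3 + 8 = 5

5


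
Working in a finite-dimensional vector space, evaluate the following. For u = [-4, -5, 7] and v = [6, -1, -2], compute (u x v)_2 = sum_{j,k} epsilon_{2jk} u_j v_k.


(u x v)_2 = sum_{j,k} epsilon_{2jk} u_j v_k. Only permutations of (1,2,3) contribute; the two non-zero terms are:
eps_{213} u_1 v_3 = -1 * -4 * -2 = -8
eps_{231} u_3 v_1 = 1 * 7 * 6 = 42
(u x v)_2 = 34

34


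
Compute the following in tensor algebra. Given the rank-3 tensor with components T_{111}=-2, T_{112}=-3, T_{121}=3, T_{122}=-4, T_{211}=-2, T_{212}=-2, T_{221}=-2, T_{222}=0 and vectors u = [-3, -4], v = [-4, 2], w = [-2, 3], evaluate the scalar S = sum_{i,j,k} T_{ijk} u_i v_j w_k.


S = sum over i,j,k of T_{ijk} u_i v_j w_k. Expanding all 8 terms:
T_{111}*u_1*v_1*w_1 = -2*-3*-4*-2 = 48  (running total: 48)
T_{112}*u_1*v_1*w_2 = -3*-3*-4*3 = -108  (running total: -60)
T_{121}*u_1*v_2*w_1 = 3*-3*2*-2 = 36  (running total: -24)
T_{122}*u_1*v_2*w_2 = -4*-3*2*3 = 72  (running total: 48)
T_{211}*u_2*v_1*w_1 = -2*-4*-4*-2 = 64  (running total: 112)
T_{212}*u_2*v_1*w_2 = -2*-4*-4*3 = -96  (running total: 16)
T_{221}*u_2*v_2*w_1 = -2*-4*2*-2 = -32  (running total: -16)
T_{222}*u_2*v_2*w_2 = 0*-4*2*3 = 0  (running total: -16)
S = -16

-16


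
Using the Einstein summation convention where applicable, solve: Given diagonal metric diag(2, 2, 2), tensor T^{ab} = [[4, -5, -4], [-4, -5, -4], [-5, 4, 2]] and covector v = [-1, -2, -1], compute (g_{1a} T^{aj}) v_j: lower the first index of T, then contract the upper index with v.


Step 1: lower the first index. For a diagonal metric, g_{ia} T^{aj} = g_{ii} T^{ij} (no sum on i).
g_{11} = 2
S_1{}^1 = 2 * T^{11} = 2 * 4 = 8
S_1{}^2 = 2 * T^{12} = 2 * -5 = -10
S_1{}^3 = 2 * T^{13} = 2 * -4 = -8
Step 2: contract S_1{}^j with v_j.
S_1{}^1 * v_1 = 8 * -1 = -8
S_1{}^2 * v_2 = -10 * -2 = 20
S_1{}^3 * v_3 = -8 * -1 = 8
Result = -8 + 20 + 8 = 20

20


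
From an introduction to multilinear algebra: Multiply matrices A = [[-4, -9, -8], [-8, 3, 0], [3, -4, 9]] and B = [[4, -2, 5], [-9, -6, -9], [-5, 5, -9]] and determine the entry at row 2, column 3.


(AB)_{ij} = sum_k A_{ik} B_{kj}.
For i=2, j=3:
A_{21} * B_{13} = -8 * 5 = -40
A_{22} * B_{23} = 3 * -9 = -27
A_{23} * B_{33} = 0 * -9 = 0
Sum = -40 + -27 + 0 = -67

-67


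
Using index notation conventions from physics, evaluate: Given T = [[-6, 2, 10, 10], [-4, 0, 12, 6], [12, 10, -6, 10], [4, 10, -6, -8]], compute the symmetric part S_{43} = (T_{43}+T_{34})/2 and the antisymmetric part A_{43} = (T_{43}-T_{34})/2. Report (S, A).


T_{43} = -6
T_{34} = 10
S_{43} = (-6 + 10)/2 = 4/2 = 2
A_{43} = (-6 - 10)/2 = -16/2 = -8
Check: S + A = 2 + -8 = -6 = T_{43}.

(2, -8)


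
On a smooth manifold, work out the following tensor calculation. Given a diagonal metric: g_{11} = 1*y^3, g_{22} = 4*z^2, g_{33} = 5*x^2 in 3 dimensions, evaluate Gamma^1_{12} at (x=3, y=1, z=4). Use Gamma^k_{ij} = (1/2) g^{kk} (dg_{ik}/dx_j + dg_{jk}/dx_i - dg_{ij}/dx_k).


For a diagonal metric, Gamma^k_{ij} = (1/2) g^{kk} (dg_{ik}/dx_j + dg_{jk}/dx_i - dg_{ij}/dx_k).
The metric is diagonal, so g_{ab} = 0 for a != b.
At the given point: g_{11} = 1, g_{22} = 64, g_{33} = 45
g^{11} = 1/1
dg_{11}/dx_2 = dg_{11}/dx_2 = 3
dg_{21}/dx_1 = 0 (off-diagonal)
dg_{12}/dx_1 = 0 (off-diagonal)
Numerator = 3 + 0 - 0 = 3
Gamma^1_{12} = 3 / (2 * 1) = 3/2

3/2


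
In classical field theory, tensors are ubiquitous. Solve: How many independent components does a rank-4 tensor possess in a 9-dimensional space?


The number of components of a rank-r tensor in d dimensions is d^r.
Here d = 9 and r = 4.
9^4 = 6561

6561


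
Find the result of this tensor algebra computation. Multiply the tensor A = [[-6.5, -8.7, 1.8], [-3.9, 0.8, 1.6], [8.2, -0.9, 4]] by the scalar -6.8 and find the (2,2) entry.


Scalar multiplication: (cA)_{ij} = c * A_{ij}.
c = -6.8
A_{22} = 0.8
(cA)_{22} = -6.8 * 0.8 = -5.44

-5.44


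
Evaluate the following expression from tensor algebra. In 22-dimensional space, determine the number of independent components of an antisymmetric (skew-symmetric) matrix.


An antisymmetric rank-2 tensor satisfies A_{ij} = -A_{ji}, so diagonal entries are zero.
The independent components are the upper-triangular entries: C(n, 2) = n(n-1)/2.
n = 22
C(22, 2) = 22 * 21 / 2 = 462 / 2 = 231

231


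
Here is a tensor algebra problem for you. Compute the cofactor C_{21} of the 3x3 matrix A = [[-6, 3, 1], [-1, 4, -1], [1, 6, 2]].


To find cofactor C_{21}, delete row 2 and column 1.
The resulting 2x2 submatrix is: [[3, 1], [6, 2]]
Minor M_{21} = 3*2 - 1*6
  = 6 - 6 = 0
Sign = (-1)^(2+1) = (-1)^3 = -1
Cofactor C_{21} = -1 * 0 = 0

0


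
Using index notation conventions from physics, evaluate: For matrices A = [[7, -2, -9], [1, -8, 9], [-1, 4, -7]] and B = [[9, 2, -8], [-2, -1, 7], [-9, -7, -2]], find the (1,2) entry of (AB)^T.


(AB)^T_{ij} = (AB)_{ji} = sum_k A_{jk} B_{ki}.
For i=1, j=2 we need (AB)_{21}:
A_{21} * B_{11} = 1 * 9 = 9
A_{22} * B_{21} = -8 * -2 = 16
A_{23} * B_{31} = 9 * -9 = -81
Sum = 9 + 16 + -81 = -56

-56


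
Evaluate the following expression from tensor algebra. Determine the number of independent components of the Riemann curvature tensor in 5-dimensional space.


The Riemann tensor in d dimensions has d^2(d^2 - 1)/12 independent components.
d = 5, so d^2 = 25
d^2 - 1 = 24
d^2(d^2 - 1) = 25 * 24 = 600
Divide by 12: 600 / 12 = 50

50


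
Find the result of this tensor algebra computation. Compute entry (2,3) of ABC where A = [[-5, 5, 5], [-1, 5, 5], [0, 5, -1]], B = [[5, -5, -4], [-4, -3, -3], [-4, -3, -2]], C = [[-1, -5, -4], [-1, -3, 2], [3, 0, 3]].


(ABC)_{23} = sum_m (AB)_{2m} C_{m3}. First compute row 2 of AB.
(AB)_{21} = -1*5 + 5*-4 + 5*-4 = -45
(AB)_{22} = -1*-5 + 5*-3 + 5*-3 = -25
(AB)_{23} = -1*-4 + 5*-3 + 5*-2 = -21
Now contract with column 3 of C:
(AB)_{21} * C_{13} = -45 * -4 = 180
(AB)_{22} * C_{23} = -25 * 2 = -50
(AB)_{23} * C_{33} = -21 * 3 = -63
(ABC)_{23} = 180 + -50 + -63 = 67

67


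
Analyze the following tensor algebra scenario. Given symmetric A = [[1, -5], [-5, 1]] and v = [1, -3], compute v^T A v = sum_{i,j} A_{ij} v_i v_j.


First compute Av:
(Av)_1 = 1*1 + -5*-3 = 16
(Av)_2 = -5*1 + 1*-3 = -8
Av = [16, -8]
Then v^T (Av) = 1*16 + -3*-8
= 16 + 24 = 40

40


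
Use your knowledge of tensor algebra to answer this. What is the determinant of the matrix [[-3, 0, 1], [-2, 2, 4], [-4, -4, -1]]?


Expanding along the first row, det(A) = a11*M_11 - a12*M_12 + a13*M_13, where M_1j is the (1,j) minor.
Minor M_11 = 2*-1 - 4*-4 = 14
Minor M_12 = -2*-1 - 4*-4 = 18
Minor M_13 = -2*-4 - 2*-4 = 16
det = -3*(14) - 0*(18) + 1*(16)
    = -42 - 0 + 16
    = -26

-26


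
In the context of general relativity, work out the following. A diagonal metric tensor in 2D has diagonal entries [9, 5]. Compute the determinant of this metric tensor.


For a diagonal metric, the determinant is the product of diagonal entries.
Diagonal entries: 9, 5
det(g) = 9 * 5 = 45

45


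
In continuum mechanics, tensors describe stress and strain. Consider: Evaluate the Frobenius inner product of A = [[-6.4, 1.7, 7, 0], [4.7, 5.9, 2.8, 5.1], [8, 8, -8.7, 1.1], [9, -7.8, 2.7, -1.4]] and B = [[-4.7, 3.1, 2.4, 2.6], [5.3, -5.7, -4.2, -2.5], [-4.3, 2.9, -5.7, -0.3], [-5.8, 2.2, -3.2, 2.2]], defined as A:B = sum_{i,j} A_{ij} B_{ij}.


A:B = sum over all i,j of A_{ij} * B_{ij}.
Row 1: -6.4*-4.7=30.08, 1.7*3.1=5.27, 7*2.4=16.8, 0*2.6=0 => row sum = 52.15
Row 2: 4.7*5.3=24.91, 5.9*-5.7=-33.63, 2.8*-4.2=-11.76, 5.1*-2.5=-12.75 => row sum = -33.23
Row 3: 8*-4.3=-34.4, 8*2.9=23.2, -8.7*-5.7=49.59, 1.1*-0.3=-0.33 => row sum = 38.06
Row 4: 9*-5.8=-52.2, -7.8*2.2=-17.16, 2.7*-3.2=-8.64, -1.4*2.2=-3.08 => row sum = -81.08
Total = 52.15 + -33.23 + 38.06 + -81.08 = -24.1

-24.1


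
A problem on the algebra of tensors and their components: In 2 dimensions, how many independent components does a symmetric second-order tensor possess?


A symmetric rank-2 tensor in d dimensions has d(d+1)/2 independent components.
d = 2
d(d+1)/2 = 2 * 3 / 2 = 6 / 2 = 3

3


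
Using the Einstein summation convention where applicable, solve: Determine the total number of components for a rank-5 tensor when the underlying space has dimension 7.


The number of components of a rank-r tensor in d dimensions is d^r.
Here d = 7 and r = 5.
7^5 = 16807

16807


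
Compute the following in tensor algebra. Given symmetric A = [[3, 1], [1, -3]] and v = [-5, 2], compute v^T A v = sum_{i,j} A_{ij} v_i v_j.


First compute Av:
(Av)_1 = 3*-5 + 1*2 = -13
(Av)_2 = 1*-5 + -3*2 = -11
Av = [-13, -11]
Then v^T (Av) = -5*-13 + 2*-11
= 65 + -22 = 43

43


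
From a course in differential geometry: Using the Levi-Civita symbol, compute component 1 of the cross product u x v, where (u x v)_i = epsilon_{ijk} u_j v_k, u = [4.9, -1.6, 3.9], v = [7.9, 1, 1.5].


(u x v)_1 = sum_{j,k} epsilon_{1jk} u_j v_k. Only permutations of (1,2,3) contribute; the two non-zero terms are:
eps_{123} u_2 v_3 = 1 * -1.6 * 1.5 = -2.4
eps_{132} u_3 v_2 = -1 * 3.9 * 1 = -3.9
(u x v)_1 = -6.3

-6.3


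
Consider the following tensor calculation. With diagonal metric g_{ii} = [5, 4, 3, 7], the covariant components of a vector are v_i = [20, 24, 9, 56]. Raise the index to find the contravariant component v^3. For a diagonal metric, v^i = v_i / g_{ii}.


To raise an index with a diagonal metric: v^i = v_i / g_{ii}.
For index 3: v_3 = 9, g_{33} = 3
v^3 = 9 / 3 = 3

3


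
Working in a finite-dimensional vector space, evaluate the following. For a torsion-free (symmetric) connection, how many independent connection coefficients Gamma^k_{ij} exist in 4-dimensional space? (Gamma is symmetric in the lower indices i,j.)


Christoffel symbols Gamma^k_{ij} are symmetric in i,j, so there are d * d(d+1)/2 independent symbols.
d = 4
d(d+1)/2 = 4 * 5 / 2 = 10
Total = 4 * 10 = 40

40


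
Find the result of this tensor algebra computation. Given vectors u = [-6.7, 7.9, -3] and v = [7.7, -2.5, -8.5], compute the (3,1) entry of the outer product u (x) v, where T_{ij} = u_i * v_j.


The outer product entry T_{ij} = u_i * v_j.
We need i=3, j=1.
u_3 = -3, v_1 = 7.7
T_{3,1} = -3 * 7.7 = -23.1

-23.1


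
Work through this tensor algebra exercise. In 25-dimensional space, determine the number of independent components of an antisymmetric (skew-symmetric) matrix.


An antisymmetric rank-2 tensor satisfies A_{ij} = -A_{ji}, so diagonal entries are zero.
The independent components are the upper-triangular entries: C(n, 2) = n(n-1)/2.
n = 25
C(25, 2) = 25 * 24 / 2 = 600 / 2 = 300

300


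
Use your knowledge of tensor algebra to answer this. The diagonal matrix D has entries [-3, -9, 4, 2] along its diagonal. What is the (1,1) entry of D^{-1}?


For a diagonal matrix, the inverse has entries (D^{-1})_{ii} = 1/d_{ii}.
The diagonal entries are: d_{11} = -3, d_{22} = -9, d_{33} = 4, d_{44} = 2
We need (D^{-1})_{11} = 1/d_{11} = 1/-3 = -1/3

-1/3


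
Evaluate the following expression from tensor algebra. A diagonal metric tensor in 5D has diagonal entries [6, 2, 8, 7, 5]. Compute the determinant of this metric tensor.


For a diagonal metric, the determinant is the product of diagonal entries.
Diagonal entries: 6, 2, 8, 7, 5
det(g) = 6 * 2 * 8 * 7 * 5 = 3360

3360


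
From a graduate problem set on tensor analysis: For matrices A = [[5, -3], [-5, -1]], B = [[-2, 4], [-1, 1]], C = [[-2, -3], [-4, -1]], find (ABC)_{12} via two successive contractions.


(ABC)_{12} = sum_m (AB)_{1m} C_{m2}. First compute row 1 of AB.
(AB)_{11} = 5*-2 + -3*-1 = -7
(AB)_{12} = 5*4 + -3*1 = 17
Now contract with column 2 of C:
(AB)_{11} * C_{12} = -7 * -3 = 21
(AB)_{12} * C_{22} = 17 * -1 = -17
(ABC)_{12} = 21 + -17 = 4

4


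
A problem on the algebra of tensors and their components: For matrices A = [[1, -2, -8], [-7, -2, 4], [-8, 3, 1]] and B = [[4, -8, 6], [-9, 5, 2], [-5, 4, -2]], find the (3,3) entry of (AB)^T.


(AB)^T_{ij} = (AB)_{ji} = sum_k A_{jk} B_{ki}.
For i=3, j=3 we need (AB)_{33}:
A_{31} * B_{13} = -8 * 6 = -48
A_{32} * B_{23} = 3 * 2 = 6
A_{33} * B_{33} = 1 * -2 = -2
Sum = -48 + 6 + -2 = -44

-44


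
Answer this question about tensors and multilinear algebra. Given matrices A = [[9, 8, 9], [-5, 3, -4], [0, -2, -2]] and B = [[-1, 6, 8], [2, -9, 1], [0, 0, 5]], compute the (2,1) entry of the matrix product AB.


(AB)_{ij} = sum_k A_{ik} B_{kj}.
For i=2, j=1:
A_{21} * B_{11} = -5 * -1 = 5
A_{22} * B_{21} = 3 * 2 = 6
A_{23} * B_{31} = -4 * 0 = 0
Sum = 5 + 6 + 0 = 11

11


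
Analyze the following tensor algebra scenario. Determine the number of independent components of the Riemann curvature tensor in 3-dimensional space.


The Riemann tensor in d dimensions has d^2(d^2 - 1)/12 independent components.
d = 3, so d^2 = 9
d^2 - 1 = 8
d^2(d^2 - 1) = 9 * 8 = 72
Divide by 12: 72 / 12 = 6

6


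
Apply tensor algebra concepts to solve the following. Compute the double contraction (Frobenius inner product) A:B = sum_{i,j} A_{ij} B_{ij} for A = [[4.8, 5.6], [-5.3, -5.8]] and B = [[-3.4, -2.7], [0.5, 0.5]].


A:B = sum over all i,j of A_{ij} * B_{ij}.
Row 1: 4.8*-3.4=-16.32, 5.6*-2.7=-15.12 => row sum = -31.44
Row 2: -5.3*0.5=-2.65, -5.8*0.5=-2.9 => row sum = -5.55
Total = -31.44 + -5.55 = -36.99

-36.99


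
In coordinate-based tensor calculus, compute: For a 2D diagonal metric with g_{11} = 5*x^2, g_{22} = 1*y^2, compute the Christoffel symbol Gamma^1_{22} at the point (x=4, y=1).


For a diagonal metric, Gamma^k_{ij} = (1/2) g^{kk} (dg_{ik}/dx_j + dg_{jk}/dx_i - dg_{ij}/dx_k).
The metric is diagonal, so g_{ab} = 0 for a != b.
At the given point: g_{11} = 80, g_{22} = 1
g^{11} = 1/80
dg_{21}/dx_2 = 0 (off-diagonal)
dg_{21}/dx_2 = 0 (off-diagonal)
dg_{22}/dx_1 = dg_{22}/dx_1 = 0
Numerator = 0 + 0 - 0 = 0
Gamma^1_{22} = 0 / (2 * 80) = 0

0


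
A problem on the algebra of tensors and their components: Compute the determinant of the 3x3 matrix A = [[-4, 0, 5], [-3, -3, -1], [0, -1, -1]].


Expanding along the first row, det(A) = a11*M_11 - a12*M_12 + a13*M_13, where M_1j is the (1,j) minor.
Minor M_11 = -3*-1 - -1*-1 = 2
Minor M_12 = -3*-1 - -1*0 = 3
Minor M_13 = -3*-1 - -3*0 = 3
det = -4*(2) - 0*(3) + 5*(3)
    = -8 - 0 + 15
    = 7

7


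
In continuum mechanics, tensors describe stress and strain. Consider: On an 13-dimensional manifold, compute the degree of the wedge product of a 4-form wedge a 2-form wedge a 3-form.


The degree of a wedge product is the sum of the degrees of the individual forms.
Degrees: 4, 2, 3
Total degree = 4 + 2 + 3 = 9

9


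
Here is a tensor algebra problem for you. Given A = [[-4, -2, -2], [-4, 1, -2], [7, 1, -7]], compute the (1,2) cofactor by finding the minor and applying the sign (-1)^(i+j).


To find cofactor C_{12}, delete row 1 and column 2.
The resulting 2x2 submatrix is: [[-4, -2], [7, -7]]
Minor M_{12} = -4*-7 - -2*7
  = 28 - -14 = 42
Sign = (-1)^(1+2) = (-1)^3 = -1
Cofactor C_{12} = -1 * 42 = -42

-42


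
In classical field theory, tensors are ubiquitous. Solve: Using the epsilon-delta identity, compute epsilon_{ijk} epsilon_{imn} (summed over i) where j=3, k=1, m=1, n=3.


Using the identity: epsilon_{ijk} epsilon_{imn} = delta_{jm} delta_{kn} - delta_{jn} delta_{km}.
delta_{31} = 0
delta_{13} = 0
delta_{33} = 1
delta_{11} = 1
Result = 0 * 0 - 1 * 1 = 0 - 1 = -1

-1


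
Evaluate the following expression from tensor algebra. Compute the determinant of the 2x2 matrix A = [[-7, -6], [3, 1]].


For a 2x2 matrix [[a, b], [c, d]], det = a*d - b*c.
a = -7, b = -6, c = 3, d = 1
a*d = -7 * 1 = -7
b*c = -6 * 3 = -18
det = -7 - -18 = 11

11


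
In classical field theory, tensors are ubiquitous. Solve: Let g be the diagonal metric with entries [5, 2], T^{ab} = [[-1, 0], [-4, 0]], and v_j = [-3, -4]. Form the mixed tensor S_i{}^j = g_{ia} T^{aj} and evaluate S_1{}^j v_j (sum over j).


Step 1: lower the first index. For a diagonal metric, g_{ia} T^{aj} = g_{ii} T^{ij} (no sum on i).
g_{11} = 5
S_1{}^1 = 5 * T^{11} = 5 * -1 = -5
S_1{}^2 = 5 * T^{12} = 5 * 0 = 0
Step 2: contract S_1{}^j with v_j.
S_1{}^1 * v_1 = -5 * -3 = 15
S_1{}^2 * v_2 = 0 * -4 = 0
Result = 15 + 0 = 15

15


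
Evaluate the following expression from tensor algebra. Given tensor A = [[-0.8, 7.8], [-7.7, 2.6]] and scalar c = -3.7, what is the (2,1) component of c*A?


Scalar multiplication: (cA)_{ij} = c * A_{ij}.
c = -3.7
A_{21} = -7.7
(cA)_{21} = -3.7 * -7.7 = 28.49

28.49


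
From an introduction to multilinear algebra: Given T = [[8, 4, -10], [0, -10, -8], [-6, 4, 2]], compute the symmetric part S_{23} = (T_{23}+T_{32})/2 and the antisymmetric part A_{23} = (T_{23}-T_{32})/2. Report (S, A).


T_{23} = -8
T_{32} = 4
S_{23} = (-8 + 4)/2 = -4/2 = -2
A_{23} = (-8 - 4)/2 = -12/2 = -6
Check: S + A = -2 + -6 = -8 = T_{23}.

(-2, -6)


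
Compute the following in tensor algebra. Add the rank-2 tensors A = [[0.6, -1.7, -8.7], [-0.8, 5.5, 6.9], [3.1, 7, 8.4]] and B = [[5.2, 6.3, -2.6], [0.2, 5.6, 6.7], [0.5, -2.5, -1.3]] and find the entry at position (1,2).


Tensor addition is component-wise: (A + B)_{ij} = A_{ij} + B_{ij}.
A_{12} = -1.7
B_{12} = 6.3
(A + B)_{12} = -1.7 + 6.3 = 4.6

4.6
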